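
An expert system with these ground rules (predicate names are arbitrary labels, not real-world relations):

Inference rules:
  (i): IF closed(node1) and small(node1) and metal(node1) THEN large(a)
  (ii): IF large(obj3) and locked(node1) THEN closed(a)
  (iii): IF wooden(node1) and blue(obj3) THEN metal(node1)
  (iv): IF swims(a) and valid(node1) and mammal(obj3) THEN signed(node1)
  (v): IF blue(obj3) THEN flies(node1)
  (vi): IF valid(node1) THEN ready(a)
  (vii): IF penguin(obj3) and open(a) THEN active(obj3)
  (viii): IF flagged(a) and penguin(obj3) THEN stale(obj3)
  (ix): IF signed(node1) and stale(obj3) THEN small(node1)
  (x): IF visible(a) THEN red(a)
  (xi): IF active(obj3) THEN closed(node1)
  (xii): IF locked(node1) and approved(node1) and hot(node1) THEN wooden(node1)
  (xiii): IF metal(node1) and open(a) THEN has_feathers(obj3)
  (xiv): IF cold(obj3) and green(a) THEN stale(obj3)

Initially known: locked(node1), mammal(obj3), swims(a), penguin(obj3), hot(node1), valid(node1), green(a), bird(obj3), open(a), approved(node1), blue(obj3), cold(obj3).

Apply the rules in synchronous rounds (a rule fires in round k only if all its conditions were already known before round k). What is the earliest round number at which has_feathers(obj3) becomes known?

Round 1: (iv) [IF swims(a) and valid(node1) and mammal(obj3) THEN signed(node1)]; (v) [IF blue(obj3) THEN flies(node1)]; (vi) [IF valid(node1) THEN ready(a)]; (vii) [IF penguin(obj3) and open(a) THEN active(obj3)]; (xii) [IF locked(node1) and approved(node1) and hot(node1) THEN wooden(node1)]; (xiv) [IF cold(obj3) and green(a) THEN stale(obj3)]. Adds signed(node1), flies(node1), ready(a), active(obj3), wooden(node1), stale(obj3).
Round 2: (iii) [IF wooden(node1) and blue(obj3) THEN metal(node1)]; (ix) [IF signed(node1) and stale(obj3) THEN small(node1)]; (xi) [IF active(obj3) THEN closed(node1)]. Adds metal(node1), small(node1), closed(node1).
Round 3: (i) [IF closed(node1) and small(node1) and metal(node1) THEN large(a)]; (xiii) [IF metal(node1) and open(a) THEN has_feathers(obj3)]. Adds large(a), has_feathers(obj3).
has_feathers(obj3) first appears in round 3.

3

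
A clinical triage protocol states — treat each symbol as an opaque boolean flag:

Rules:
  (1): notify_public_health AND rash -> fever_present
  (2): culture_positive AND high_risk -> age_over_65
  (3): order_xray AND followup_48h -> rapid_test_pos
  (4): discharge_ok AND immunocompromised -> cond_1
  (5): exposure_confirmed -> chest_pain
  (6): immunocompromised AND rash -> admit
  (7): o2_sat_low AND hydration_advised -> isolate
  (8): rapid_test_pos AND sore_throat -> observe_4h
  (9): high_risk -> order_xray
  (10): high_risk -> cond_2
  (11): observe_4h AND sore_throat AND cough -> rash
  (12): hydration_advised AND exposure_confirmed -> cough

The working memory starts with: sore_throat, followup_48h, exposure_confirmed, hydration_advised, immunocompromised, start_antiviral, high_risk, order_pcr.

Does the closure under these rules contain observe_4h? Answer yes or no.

Round 1: (5) [exposure_confirmed -> chest_pain]; (9) [high_risk -> order_xray]; (10) [high_risk -> cond_2]; (12) [hydration_advised AND exposure_confirmed -> cough]. New: chest_pain, order_xray, cond_2, cough.
Round 2: (3) [order_xray AND followup_48h -> rapid_test_pos]. New: rapid_test_pos.
Round 3: (8) [rapid_test_pos AND sore_throat -> observe_4h]. New: observe_4h.
Round 4: (11) [observe_4h AND sore_throat AND cough -> rash]. New: rash.
Round 5: (6) [immunocompromised AND rash -> admit]. New: admit.
observe_4h appears in round 3, so it is derivable.

yes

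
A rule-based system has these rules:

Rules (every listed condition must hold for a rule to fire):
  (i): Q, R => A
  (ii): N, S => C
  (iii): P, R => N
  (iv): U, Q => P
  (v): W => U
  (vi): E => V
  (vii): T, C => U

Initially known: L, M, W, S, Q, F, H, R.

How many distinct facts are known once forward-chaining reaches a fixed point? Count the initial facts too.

13

Round 1: (i) [Q, R => A]; (v) [W => U]. New: A, U.
Round 2: (iv) [U, Q => P]. New: P.
Round 3: (iii) [P, R => N]. New: N.
Round 4: (ii) [N, S => C]. New: C.
Closure: {A, C, F, H, L, M, N, P, Q, R, S, U, W} — 13 facts.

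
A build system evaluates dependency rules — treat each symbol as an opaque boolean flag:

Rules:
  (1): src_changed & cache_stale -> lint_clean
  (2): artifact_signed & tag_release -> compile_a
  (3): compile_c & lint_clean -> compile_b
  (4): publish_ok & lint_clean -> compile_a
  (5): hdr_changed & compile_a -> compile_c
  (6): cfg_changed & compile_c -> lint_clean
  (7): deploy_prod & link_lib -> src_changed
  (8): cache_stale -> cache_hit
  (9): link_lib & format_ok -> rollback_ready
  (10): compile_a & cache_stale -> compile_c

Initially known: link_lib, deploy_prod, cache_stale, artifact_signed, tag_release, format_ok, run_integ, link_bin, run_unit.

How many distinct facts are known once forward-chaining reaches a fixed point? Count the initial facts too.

16

[1] (2) [artifact_signed & tag_release -> compile_a]; (7) [deploy_prod & link_lib -> src_changed]; (8) [cache_stale -> cache_hit]; (9) [link_lib & format_ok -> rollback_ready]. ⇒ new: compile_a, src_changed, cache_hit, rollback_ready.
[2] (1) [src_changed & cache_stale -> lint_clean]; (10) [compile_a & cache_stale -> compile_c]. ⇒ new: lint_clean, compile_c.
[3] (3) [compile_c & lint_clean -> compile_b]. ⇒ new: compile_b.
Closure: {artifact_signed, cache_hit, cache_stale, compile_a, compile_b, compile_c, deploy_prod, format_ok, link_bin, link_lib, lint_clean, rollback_ready, run_integ, run_unit, src_changed, tag_release} — 16 facts.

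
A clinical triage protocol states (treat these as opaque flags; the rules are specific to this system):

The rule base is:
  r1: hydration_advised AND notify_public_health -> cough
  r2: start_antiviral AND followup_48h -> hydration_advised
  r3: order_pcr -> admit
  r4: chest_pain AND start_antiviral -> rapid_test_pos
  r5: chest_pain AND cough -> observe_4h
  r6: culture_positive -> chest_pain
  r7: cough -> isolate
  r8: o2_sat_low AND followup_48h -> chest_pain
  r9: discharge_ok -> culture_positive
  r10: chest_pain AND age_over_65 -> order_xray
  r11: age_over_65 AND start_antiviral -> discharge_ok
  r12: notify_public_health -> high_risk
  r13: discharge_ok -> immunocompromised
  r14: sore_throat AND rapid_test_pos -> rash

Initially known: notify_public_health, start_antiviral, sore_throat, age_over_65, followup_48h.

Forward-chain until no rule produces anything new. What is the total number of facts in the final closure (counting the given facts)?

Round 1: r2 [start_antiviral AND followup_48h -> hydration_advised]; r11 [age_over_65 AND start_antiviral -> discharge_ok]; r12 [notify_public_health -> high_risk]. Adds hydration_advised, discharge_ok, high_risk.
Round 2: r1 [hydration_advised AND notify_public_health -> cough]; r9 [discharge_ok -> culture_positive]; r13 [discharge_ok -> immunocompromised]. Adds cough, culture_positive, immunocompromised.
Round 3: r6 [culture_positive -> chest_pain]; r7 [cough -> isolate]. Adds chest_pain, isolate.
Round 4: r4 [chest_pain AND start_antiviral -> rapid_test_pos]; r5 [chest_pain AND cough -> observe_4h]; r10 [chest_pain AND age_over_65 -> order_xray]. Adds rapid_test_pos, observe_4h, order_xray.
Round 5: r14 [sore_throat AND rapid_test_pos -> rash]. Adds rash.
Closure: {age_over_65, chest_pain, cough, culture_positive, discharge_ok, followup_48h, high_risk, hydration_advised, immunocompromised, isolate, notify_public_health, observe_4h, order_xray, rapid_test_pos, rash, sore_throat, start_antiviral} — 17 facts.

17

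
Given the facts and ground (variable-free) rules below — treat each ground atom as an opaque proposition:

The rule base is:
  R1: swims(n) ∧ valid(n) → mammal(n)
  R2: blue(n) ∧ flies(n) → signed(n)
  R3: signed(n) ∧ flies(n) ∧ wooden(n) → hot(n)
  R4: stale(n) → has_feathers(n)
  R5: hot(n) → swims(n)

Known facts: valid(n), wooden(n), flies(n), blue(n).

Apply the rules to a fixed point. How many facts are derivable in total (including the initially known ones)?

Round 1: R2 [blue(n) ∧ flies(n) → signed(n)]. Adds signed(n).
Round 2: R3 [signed(n) ∧ flies(n) ∧ wooden(n) → hot(n)]. Adds hot(n).
Round 3: R5 [hot(n) → swims(n)]. Adds swims(n).
Round 4: R1 [swims(n) ∧ valid(n) → mammal(n)]. Adds mammal(n).
Closure: {blue(n), flies(n), hot(n), mammal(n), signed(n), swims(n), valid(n), wooden(n)} — 8 facts.

8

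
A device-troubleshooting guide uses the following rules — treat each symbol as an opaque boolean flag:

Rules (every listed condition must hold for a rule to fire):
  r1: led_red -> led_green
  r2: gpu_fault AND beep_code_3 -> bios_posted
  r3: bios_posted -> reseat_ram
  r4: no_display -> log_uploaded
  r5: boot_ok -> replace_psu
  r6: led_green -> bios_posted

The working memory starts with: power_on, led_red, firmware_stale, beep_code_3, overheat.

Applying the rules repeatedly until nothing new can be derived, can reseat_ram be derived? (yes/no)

Round 1: r1 [led_red -> led_green]. New: led_green.
Round 2: r6 [led_green -> bios_posted]. New: bios_posted.
Round 3: r3 [bios_posted -> reseat_ram]. New: reseat_ram.
reseat_ram appears in round 3, so it is derivable.

yes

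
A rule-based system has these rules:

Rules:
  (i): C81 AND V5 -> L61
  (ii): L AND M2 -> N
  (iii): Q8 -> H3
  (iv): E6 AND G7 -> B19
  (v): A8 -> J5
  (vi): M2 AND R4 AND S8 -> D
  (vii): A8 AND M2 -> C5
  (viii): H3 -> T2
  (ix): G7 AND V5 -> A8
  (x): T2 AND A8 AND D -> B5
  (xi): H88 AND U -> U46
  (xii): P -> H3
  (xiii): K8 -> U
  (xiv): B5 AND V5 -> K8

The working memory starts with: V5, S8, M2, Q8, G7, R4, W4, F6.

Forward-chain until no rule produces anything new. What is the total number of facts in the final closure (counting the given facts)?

17

[1] (iii) [Q8 -> H3]; (vi) [M2 AND R4 AND S8 -> D]; (ix) [G7 AND V5 -> A8]. ⇒ new: H3, D, A8.
[2] (v) [A8 -> J5]; (vii) [A8 AND M2 -> C5]; (viii) [H3 -> T2]. ⇒ new: J5, C5, T2.
[3] (x) [T2 AND A8 AND D -> B5]. ⇒ new: B5.
[4] (xiv) [B5 AND V5 -> K8]. ⇒ new: K8.
[5] (xiii) [K8 -> U]. ⇒ new: U.
Closure: {A8, B5, C5, D, F6, G7, H3, J5, K8, M2, Q8, R4, S8, T2, U, V5, W4} — 17 facts.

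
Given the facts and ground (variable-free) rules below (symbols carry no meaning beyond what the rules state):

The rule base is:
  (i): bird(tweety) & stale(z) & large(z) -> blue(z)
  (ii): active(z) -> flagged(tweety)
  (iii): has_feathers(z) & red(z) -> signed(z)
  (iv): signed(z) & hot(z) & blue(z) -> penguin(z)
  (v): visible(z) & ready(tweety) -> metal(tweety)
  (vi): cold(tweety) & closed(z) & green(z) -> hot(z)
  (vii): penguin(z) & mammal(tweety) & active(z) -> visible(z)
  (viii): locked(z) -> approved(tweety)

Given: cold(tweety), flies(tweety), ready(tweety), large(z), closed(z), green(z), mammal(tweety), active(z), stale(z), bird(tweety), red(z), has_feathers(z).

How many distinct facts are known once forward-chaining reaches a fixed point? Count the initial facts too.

Round 1 fires (i), (ii), (iii), (vi), giving blue(z), flagged(tweety), signed(z), hot(z).
Round 2 fires (iv), giving penguin(z).
Round 3 fires (vii), giving visible(z).
Round 4 fires (v), giving metal(tweety).
Closure: {active(z), bird(tweety), blue(z), closed(z), cold(tweety), flagged(tweety), flies(tweety), green(z), has_feathers(z), hot(z), large(z), mammal(tweety), metal(tweety), penguin(z), ready(tweety), red(z), signed(z), stale(z), visible(z)} — 19 facts.

19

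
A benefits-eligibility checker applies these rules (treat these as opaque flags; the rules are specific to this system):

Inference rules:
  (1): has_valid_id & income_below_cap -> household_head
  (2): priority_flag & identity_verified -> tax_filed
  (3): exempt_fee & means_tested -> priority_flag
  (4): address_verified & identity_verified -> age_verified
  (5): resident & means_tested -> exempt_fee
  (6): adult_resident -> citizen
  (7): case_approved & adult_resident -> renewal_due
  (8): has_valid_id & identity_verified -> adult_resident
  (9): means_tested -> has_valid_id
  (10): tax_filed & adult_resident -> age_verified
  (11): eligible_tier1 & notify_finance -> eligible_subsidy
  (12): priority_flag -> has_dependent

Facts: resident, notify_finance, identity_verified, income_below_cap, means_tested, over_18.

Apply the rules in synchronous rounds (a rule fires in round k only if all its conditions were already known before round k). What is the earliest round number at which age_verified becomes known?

4

Round 1: (5) [resident & means_tested -> exempt_fee]; (9) [means_tested -> has_valid_id]. Adds exempt_fee, has_valid_id.
Round 2: (1) [has_valid_id & income_below_cap -> household_head]; (3) [exempt_fee & means_tested -> priority_flag]; (8) [has_valid_id & identity_verified -> adult_resident]. Adds household_head, priority_flag, adult_resident.
Round 3: (2) [priority_flag & identity_verified -> tax_filed]; (6) [adult_resident -> citizen]; (12) [priority_flag -> has_dependent]. Adds tax_filed, citizen, has_dependent.
Round 4: (10) [tax_filed & adult_resident -> age_verified]. Adds age_verified.
age_verified first appears in round 4.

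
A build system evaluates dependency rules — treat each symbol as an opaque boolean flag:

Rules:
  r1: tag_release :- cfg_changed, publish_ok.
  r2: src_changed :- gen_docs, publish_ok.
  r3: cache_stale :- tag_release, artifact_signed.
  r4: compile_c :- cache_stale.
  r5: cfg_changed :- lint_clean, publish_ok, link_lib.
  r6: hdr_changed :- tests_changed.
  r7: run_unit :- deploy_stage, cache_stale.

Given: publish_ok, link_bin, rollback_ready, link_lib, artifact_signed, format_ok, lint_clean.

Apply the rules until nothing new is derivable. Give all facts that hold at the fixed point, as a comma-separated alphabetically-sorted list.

Round 1: r5 [cfg_changed :- lint_clean, publish_ok, link_lib.]. New: cfg_changed.
Round 2: r1 [tag_release :- cfg_changed, publish_ok.]. New: tag_release.
Round 3: r3 [cache_stale :- tag_release, artifact_signed.]. New: cache_stale.
Round 4: r4 [compile_c :- cache_stale.]. New: compile_c.

artifact_signed, cache_stale, cfg_changed, compile_c, format_ok, link_bin, link_lib, lint_clean, publish_ok, rollback_ready, tag_release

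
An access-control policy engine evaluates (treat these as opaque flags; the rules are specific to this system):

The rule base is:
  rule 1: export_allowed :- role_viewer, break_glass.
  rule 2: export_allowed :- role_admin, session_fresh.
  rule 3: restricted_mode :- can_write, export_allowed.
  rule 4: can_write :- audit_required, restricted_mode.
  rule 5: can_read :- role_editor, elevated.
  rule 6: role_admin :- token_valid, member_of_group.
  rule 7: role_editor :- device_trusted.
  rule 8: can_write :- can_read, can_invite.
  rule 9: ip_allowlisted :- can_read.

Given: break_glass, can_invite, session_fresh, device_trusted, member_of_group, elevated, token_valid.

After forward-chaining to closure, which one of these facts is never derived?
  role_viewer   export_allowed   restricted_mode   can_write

role_viewer

Round 1: rule 6 [role_admin :- token_valid, member_of_group.]; rule 7 [role_editor :- device_trusted.]. New: role_admin, role_editor.
Round 2: rule 2 [export_allowed :- role_admin, session_fresh.]; rule 5 [can_read :- role_editor, elevated.]. New: export_allowed, can_read.
Round 3: rule 8 [can_write :- can_read, can_invite.]; rule 9 [ip_allowlisted :- can_read.]. New: can_write, ip_allowlisted.
Round 4: rule 3 [restricted_mode :- can_write, export_allowed.]. New: restricted_mode.
Derived: restricted_mode (round 4), can_write (round 3), export_allowed (round 2). role_viewer never appears in any round.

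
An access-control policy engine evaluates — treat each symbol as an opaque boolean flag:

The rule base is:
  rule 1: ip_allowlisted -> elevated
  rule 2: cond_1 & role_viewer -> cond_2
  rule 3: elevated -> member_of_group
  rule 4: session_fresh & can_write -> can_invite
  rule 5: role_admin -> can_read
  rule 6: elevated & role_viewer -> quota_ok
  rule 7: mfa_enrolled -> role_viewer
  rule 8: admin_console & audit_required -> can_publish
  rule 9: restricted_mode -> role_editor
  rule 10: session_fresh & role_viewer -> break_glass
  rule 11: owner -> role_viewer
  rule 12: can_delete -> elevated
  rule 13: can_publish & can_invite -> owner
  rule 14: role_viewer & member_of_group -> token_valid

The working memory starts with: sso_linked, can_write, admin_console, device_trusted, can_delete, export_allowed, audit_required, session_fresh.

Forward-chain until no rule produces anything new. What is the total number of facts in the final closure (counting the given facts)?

17

Round 1 — rule 4, rule 8, rule 12, derive can_invite, can_publish, elevated.
Round 2 — rule 3, rule 13, derive member_of_group, owner.
Round 3 — rule 11, derive role_viewer.
Round 4 — rule 6, rule 10, rule 14, derive quota_ok, break_glass, token_valid.
Closure: {admin_console, audit_required, break_glass, can_delete, can_invite, can_publish, can_write, device_trusted, elevated, export_allowed, member_of_group, owner, quota_ok, role_viewer, session_fresh, sso_linked, token_valid} — 17 facts.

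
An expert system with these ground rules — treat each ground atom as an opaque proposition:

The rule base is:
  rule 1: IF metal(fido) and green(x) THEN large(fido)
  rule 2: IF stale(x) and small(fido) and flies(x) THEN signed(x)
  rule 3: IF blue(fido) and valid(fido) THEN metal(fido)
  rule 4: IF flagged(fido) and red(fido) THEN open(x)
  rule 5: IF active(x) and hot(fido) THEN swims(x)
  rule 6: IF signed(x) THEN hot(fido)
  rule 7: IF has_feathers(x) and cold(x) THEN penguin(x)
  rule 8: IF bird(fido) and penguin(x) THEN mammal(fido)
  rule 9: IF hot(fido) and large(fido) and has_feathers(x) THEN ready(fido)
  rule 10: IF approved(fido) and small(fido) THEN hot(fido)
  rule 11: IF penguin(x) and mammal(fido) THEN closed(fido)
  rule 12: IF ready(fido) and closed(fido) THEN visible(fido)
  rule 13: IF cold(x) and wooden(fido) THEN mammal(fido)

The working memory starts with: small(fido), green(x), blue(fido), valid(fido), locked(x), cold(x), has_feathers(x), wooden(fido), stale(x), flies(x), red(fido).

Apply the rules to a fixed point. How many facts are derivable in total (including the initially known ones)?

20

Round 1 — rule 2, rule 3, rule 7, rule 13, derive signed(x), metal(fido), penguin(x), mammal(fido).
Round 2 — rule 1, rule 6, rule 11, derive large(fido), hot(fido), closed(fido).
Round 3 — rule 9, derive ready(fido).
Round 4 — rule 12, derive visible(fido).
Closure: {blue(fido), closed(fido), cold(x), flies(x), green(x), has_feathers(x), hot(fido), large(fido), locked(x), mammal(fido), metal(fido), penguin(x), ready(fido), red(fido), signed(x), small(fido), stale(x), valid(fido), visible(fido), wooden(fido)} — 20 facts.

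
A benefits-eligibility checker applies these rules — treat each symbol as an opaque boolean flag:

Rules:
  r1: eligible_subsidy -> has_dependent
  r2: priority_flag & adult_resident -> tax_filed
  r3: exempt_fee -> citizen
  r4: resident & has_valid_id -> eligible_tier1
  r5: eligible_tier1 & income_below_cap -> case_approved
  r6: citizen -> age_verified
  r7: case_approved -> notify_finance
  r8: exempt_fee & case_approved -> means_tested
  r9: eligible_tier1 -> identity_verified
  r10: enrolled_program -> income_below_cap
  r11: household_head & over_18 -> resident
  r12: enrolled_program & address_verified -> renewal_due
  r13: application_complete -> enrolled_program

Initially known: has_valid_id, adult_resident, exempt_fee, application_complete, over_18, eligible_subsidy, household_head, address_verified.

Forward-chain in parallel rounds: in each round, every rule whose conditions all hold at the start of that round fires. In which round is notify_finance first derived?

4

[1] r1 [eligible_subsidy -> has_dependent]; r3 [exempt_fee -> citizen]; r11 [household_head & over_18 -> resident]; r13 [application_complete -> enrolled_program]. ⇒ new: has_dependent, citizen, resident, enrolled_program.
[2] r4 [resident & has_valid_id -> eligible_tier1]; r6 [citizen -> age_verified]; r10 [enrolled_program -> income_below_cap]; r12 [enrolled_program & address_verified -> renewal_due]. ⇒ new: eligible_tier1, age_verified, income_below_cap, renewal_due.
[3] r5 [eligible_tier1 & income_below_cap -> case_approved]; r9 [eligible_tier1 -> identity_verified]. ⇒ new: case_approved, identity_verified.
[4] r7 [case_approved -> notify_finance]; r8 [exempt_fee & case_approved -> means_tested]. ⇒ new: notify_finance, means_tested.
notify_finance first appears in round 4.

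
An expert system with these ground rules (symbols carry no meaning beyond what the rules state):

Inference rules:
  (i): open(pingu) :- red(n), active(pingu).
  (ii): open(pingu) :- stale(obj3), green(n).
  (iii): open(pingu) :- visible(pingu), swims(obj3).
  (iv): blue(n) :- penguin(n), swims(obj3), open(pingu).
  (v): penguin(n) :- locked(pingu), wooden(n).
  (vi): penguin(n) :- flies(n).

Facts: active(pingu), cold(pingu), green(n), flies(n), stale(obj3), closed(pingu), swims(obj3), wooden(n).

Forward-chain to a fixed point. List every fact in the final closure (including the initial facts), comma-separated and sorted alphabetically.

Round 1: (ii) [open(pingu) :- stale(obj3), green(n).]; (vi) [penguin(n) :- flies(n).]. Adds open(pingu), penguin(n).
Round 2: (iv) [blue(n) :- penguin(n), swims(obj3), open(pingu).]. Adds blue(n).

active(pingu), blue(n), closed(pingu), cold(pingu), flies(n), green(n), open(pingu), penguin(n), stale(obj3), swims(obj3), wooden(n)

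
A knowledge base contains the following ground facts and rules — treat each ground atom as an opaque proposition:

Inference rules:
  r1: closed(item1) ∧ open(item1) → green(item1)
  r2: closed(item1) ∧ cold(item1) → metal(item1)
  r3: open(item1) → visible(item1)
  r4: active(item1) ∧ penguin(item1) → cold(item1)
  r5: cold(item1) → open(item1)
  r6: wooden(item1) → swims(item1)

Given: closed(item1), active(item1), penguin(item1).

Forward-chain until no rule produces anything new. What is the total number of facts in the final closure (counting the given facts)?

8

Round 1: r4 [active(item1) ∧ penguin(item1) → cold(item1)]. Adds cold(item1).
Round 2: r2 [closed(item1) ∧ cold(item1) → metal(item1)]; r5 [cold(item1) → open(item1)]. Adds metal(item1), open(item1).
Round 3: r1 [closed(item1) ∧ open(item1) → green(item1)]; r3 [open(item1) → visible(item1)]. Adds green(item1), visible(item1).
Closure: {active(item1), closed(item1), cold(item1), green(item1), metal(item1), open(item1), penguin(item1), visible(item1)} — 8 facts.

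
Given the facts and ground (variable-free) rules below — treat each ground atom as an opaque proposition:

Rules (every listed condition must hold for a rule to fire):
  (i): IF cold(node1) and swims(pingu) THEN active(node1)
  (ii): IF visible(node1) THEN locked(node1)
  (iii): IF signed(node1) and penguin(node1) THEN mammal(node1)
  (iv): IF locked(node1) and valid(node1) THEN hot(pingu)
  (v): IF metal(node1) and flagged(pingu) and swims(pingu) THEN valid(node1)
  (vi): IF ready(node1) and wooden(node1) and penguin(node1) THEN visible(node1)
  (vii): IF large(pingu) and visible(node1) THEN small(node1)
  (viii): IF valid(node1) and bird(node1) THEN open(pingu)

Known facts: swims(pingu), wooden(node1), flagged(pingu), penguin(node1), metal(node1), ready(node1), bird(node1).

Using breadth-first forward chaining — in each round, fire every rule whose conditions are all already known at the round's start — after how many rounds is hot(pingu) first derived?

[1] (v) [IF metal(node1) and flagged(pingu) and swims(pingu) THEN valid(node1)]; (vi) [IF ready(node1) and wooden(node1) and penguin(node1) THEN visible(node1)]. ⇒ new: valid(node1), visible(node1).
[2] (ii) [IF visible(node1) THEN locked(node1)]; (viii) [IF valid(node1) and bird(node1) THEN open(pingu)]. ⇒ new: locked(node1), open(pingu).
[3] (iv) [IF locked(node1) and valid(node1) THEN hot(pingu)]. ⇒ new: hot(pingu).
hot(pingu) first appears in round 3.

3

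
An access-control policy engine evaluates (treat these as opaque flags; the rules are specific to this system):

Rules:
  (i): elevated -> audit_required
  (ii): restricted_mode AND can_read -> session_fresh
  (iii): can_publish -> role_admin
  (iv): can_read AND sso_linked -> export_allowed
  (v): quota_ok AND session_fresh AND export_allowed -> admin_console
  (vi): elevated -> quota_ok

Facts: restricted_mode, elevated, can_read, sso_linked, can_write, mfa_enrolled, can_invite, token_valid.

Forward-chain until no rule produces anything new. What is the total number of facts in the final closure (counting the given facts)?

13

Round 1: (i) [elevated -> audit_required]; (ii) [restricted_mode AND can_read -> session_fresh]; (iv) [can_read AND sso_linked -> export_allowed]; (vi) [elevated -> quota_ok]. Adds audit_required, session_fresh, export_allowed, quota_ok.
Round 2: (v) [quota_ok AND session_fresh AND export_allowed -> admin_console]. Adds admin_console.
Closure: {admin_console, audit_required, can_invite, can_read, can_write, elevated, export_allowed, mfa_enrolled, quota_ok, restricted_mode, session_fresh, sso_linked, token_valid} — 13 facts.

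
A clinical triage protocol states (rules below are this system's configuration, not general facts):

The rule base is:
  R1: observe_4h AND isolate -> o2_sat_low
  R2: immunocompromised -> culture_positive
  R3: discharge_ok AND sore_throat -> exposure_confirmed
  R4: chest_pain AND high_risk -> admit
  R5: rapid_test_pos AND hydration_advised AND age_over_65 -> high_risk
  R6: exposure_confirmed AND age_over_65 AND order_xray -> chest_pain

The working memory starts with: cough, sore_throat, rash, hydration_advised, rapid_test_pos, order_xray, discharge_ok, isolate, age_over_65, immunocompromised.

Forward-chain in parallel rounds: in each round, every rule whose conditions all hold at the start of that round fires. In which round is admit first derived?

3

Round 1: R2 [immunocompromised -> culture_positive]; R3 [discharge_ok AND sore_throat -> exposure_confirmed]; R5 [rapid_test_pos AND hydration_advised AND age_over_65 -> high_risk]. New: culture_positive, exposure_confirmed, high_risk.
Round 2: R6 [exposure_confirmed AND age_over_65 AND order_xray -> chest_pain]. New: chest_pain.
Round 3: R4 [chest_pain AND high_risk -> admit]. New: admit.
admit first appears in round 3.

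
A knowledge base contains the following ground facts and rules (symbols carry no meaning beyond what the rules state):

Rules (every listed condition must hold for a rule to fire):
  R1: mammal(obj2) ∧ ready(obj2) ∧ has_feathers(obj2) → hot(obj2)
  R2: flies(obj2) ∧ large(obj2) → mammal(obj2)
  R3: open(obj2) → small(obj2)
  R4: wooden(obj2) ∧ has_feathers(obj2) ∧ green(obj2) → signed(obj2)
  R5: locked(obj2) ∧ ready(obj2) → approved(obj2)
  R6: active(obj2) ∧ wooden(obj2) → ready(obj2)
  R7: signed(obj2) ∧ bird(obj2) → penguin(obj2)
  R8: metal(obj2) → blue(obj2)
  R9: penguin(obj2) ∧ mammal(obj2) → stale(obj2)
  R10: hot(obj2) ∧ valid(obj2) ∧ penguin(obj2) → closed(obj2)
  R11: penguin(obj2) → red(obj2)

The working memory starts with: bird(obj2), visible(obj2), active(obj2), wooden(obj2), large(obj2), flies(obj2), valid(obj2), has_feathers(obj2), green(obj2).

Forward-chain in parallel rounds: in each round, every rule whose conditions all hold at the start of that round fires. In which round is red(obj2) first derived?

Round 1: R2 [flies(obj2) ∧ large(obj2) → mammal(obj2)]; R4 [wooden(obj2) ∧ has_feathers(obj2) ∧ green(obj2) → signed(obj2)]; R6 [active(obj2) ∧ wooden(obj2) → ready(obj2)]. Adds mammal(obj2), signed(obj2), ready(obj2).
Round 2: R1 [mammal(obj2) ∧ ready(obj2) ∧ has_feathers(obj2) → hot(obj2)]; R7 [signed(obj2) ∧ bird(obj2) → penguin(obj2)]. Adds hot(obj2), penguin(obj2).
Round 3: R9 [penguin(obj2) ∧ mammal(obj2) → stale(obj2)]; R10 [hot(obj2) ∧ valid(obj2) ∧ penguin(obj2) → closed(obj2)]; R11 [penguin(obj2) → red(obj2)]. Adds stale(obj2), closed(obj2), red(obj2).
red(obj2) first appears in round 3.

3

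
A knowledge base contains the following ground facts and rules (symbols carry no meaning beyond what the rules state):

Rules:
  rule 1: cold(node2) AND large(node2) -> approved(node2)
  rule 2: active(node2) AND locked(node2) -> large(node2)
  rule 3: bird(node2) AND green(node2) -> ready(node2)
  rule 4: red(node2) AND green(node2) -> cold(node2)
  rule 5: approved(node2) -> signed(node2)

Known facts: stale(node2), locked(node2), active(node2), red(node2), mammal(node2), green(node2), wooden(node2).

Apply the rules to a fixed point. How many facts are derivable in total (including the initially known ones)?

Round 1: rule 2 [active(node2) AND locked(node2) -> large(node2)]; rule 4 [red(node2) AND green(node2) -> cold(node2)]. Adds large(node2), cold(node2).
Round 2: rule 1 [cold(node2) AND large(node2) -> approved(node2)]. Adds approved(node2).
Round 3: rule 5 [approved(node2) -> signed(node2)]. Adds signed(node2).
Closure: {active(node2), approved(node2), cold(node2), green(node2), large(node2), locked(node2), mammal(node2), red(node2), signed(node2), stale(node2), wooden(node2)} — 11 facts.

11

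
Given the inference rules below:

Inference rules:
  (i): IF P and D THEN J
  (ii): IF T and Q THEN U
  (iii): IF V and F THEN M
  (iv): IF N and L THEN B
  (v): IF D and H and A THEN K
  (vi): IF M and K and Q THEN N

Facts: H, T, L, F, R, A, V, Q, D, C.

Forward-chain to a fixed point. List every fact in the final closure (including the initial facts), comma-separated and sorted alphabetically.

A, B, C, D, F, H, K, L, M, N, Q, R, T, U, V

Round 1: (ii) [IF T and Q THEN U]; (iii) [IF V and F THEN M]; (v) [IF D and H and A THEN K]. New: U, M, K.
Round 2: (vi) [IF M and K and Q THEN N]. New: N.
Round 3: (iv) [IF N and L THEN B]. New: B.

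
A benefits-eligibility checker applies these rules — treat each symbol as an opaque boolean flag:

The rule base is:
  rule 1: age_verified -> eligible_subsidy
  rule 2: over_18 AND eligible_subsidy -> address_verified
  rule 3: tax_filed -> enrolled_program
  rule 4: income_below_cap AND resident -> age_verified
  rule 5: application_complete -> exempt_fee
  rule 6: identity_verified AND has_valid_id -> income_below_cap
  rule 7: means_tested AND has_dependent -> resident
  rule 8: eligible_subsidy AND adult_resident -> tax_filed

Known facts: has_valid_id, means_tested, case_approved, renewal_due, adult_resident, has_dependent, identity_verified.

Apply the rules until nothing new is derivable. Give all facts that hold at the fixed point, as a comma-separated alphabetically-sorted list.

Round 1: rule 6 [identity_verified AND has_valid_id -> income_below_cap]; rule 7 [means_tested AND has_dependent -> resident]. New: income_below_cap, resident.
Round 2: rule 4 [income_below_cap AND resident -> age_verified]. New: age_verified.
Round 3: rule 1 [age_verified -> eligible_subsidy]. New: eligible_subsidy.
Round 4: rule 8 [eligible_subsidy AND adult_resident -> tax_filed]. New: tax_filed.
Round 5: rule 3 [tax_filed -> enrolled_program]. New: enrolled_program.

adult_resident, age_verified, case_approved, eligible_subsidy, enrolled_program, has_dependent, has_valid_id, identity_verified, income_below_cap, means_tested, renewal_due, resident, tax_filed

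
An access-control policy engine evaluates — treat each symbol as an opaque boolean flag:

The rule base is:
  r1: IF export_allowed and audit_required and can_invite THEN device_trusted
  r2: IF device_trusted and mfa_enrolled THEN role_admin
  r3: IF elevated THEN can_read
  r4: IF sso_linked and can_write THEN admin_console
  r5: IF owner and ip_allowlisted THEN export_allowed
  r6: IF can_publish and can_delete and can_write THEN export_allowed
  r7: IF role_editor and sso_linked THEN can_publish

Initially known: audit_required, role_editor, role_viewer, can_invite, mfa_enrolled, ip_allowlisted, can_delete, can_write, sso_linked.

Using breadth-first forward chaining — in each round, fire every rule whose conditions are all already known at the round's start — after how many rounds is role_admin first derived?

4

Round 1 — r4, r7, derive admin_console, can_publish.
Round 2 — r6, derive export_allowed.
Round 3 — r1, derive device_trusted.
Round 4 — r2, derive role_admin.
role_admin first appears in round 4.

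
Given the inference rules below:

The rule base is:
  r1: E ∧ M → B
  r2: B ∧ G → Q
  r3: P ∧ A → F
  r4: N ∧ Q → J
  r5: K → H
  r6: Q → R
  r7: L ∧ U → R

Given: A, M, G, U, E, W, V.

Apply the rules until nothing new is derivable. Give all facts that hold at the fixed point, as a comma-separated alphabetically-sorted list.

Round 1 — r1, derive B.
Round 2 — r2, derive Q.
Round 3 — r6, derive R.

A, B, E, G, M, Q, R, U, V, W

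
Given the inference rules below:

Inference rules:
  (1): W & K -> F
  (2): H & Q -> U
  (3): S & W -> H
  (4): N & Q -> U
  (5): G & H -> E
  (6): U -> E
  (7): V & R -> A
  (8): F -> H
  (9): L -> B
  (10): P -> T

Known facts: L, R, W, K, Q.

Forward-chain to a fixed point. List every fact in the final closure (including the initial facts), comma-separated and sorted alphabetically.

B, E, F, H, K, L, Q, R, U, W

Round 1: (1) [W & K -> F]; (9) [L -> B]. New: F, B.
Round 2: (8) [F -> H]. New: H.
Round 3: (2) [H & Q -> U]. New: U.
Round 4: (6) [U -> E]. New: E.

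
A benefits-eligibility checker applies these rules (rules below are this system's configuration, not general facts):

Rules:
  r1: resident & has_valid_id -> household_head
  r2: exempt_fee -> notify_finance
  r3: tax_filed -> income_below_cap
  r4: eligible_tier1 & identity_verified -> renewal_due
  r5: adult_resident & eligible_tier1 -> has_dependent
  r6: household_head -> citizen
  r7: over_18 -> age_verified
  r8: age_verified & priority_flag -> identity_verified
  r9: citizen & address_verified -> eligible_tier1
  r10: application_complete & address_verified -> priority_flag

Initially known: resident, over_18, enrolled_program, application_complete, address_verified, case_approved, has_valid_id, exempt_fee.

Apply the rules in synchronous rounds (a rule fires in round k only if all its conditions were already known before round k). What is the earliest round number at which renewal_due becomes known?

Round 1: r1 [resident & has_valid_id -> household_head]; r2 [exempt_fee -> notify_finance]; r7 [over_18 -> age_verified]; r10 [application_complete & address_verified -> priority_flag]. Adds household_head, notify_finance, age_verified, priority_flag.
Round 2: r6 [household_head -> citizen]; r8 [age_verified & priority_flag -> identity_verified]. Adds citizen, identity_verified.
Round 3: r9 [citizen & address_verified -> eligible_tier1]. Adds eligible_tier1.
Round 4: r4 [eligible_tier1 & identity_verified -> renewal_due]. Adds renewal_due.
renewal_due first appears in round 4.

4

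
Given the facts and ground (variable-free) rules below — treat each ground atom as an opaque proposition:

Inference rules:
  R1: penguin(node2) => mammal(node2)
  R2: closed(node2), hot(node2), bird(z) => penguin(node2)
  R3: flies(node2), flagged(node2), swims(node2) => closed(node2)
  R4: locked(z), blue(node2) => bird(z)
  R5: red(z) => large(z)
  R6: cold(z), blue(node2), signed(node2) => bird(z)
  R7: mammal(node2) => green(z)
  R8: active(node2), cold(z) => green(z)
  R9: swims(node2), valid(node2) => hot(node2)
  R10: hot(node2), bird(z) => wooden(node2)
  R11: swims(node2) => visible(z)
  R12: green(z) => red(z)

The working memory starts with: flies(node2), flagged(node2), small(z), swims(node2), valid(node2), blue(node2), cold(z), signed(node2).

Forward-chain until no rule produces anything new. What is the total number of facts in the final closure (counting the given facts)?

Round 1: R3 [flies(node2), flagged(node2), swims(node2) => closed(node2)]; R6 [cold(z), blue(node2), signed(node2) => bird(z)]; R9 [swims(node2), valid(node2) => hot(node2)]; R11 [swims(node2) => visible(z)]. New: closed(node2), bird(z), hot(node2), visible(z).
Round 2: R2 [closed(node2), hot(node2), bird(z) => penguin(node2)]; R10 [hot(node2), bird(z) => wooden(node2)]. New: penguin(node2), wooden(node2).
Round 3: R1 [penguin(node2) => mammal(node2)]. New: mammal(node2).
Round 4: R7 [mammal(node2) => green(z)]. New: green(z).
Round 5: R12 [green(z) => red(z)]. New: red(z).
Round 6: R5 [red(z) => large(z)]. New: large(z).
Closure: {bird(z), blue(node2), closed(node2), cold(z), flagged(node2), flies(node2), green(z), hot(node2), large(z), mammal(node2), penguin(node2), red(z), signed(node2), small(z), swims(node2), valid(node2), visible(z), wooden(node2)} — 18 facts.

18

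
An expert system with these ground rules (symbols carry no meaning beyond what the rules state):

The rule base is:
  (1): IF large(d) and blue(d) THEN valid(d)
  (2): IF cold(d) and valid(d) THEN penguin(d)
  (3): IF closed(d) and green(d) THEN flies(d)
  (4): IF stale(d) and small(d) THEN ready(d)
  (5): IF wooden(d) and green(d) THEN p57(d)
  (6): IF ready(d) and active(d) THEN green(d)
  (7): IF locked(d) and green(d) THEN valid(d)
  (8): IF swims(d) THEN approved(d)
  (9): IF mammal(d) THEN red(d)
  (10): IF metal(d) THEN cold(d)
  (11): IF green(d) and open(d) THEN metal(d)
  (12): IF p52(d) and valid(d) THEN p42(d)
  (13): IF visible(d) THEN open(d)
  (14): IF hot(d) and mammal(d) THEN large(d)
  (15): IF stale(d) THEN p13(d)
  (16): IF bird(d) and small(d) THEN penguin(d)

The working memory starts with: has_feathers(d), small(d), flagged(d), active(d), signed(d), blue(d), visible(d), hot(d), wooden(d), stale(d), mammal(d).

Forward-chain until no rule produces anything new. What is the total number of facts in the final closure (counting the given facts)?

[1] (4) [IF stale(d) and small(d) THEN ready(d)]; (9) [IF mammal(d) THEN red(d)]; (13) [IF visible(d) THEN open(d)]; (14) [IF hot(d) and mammal(d) THEN large(d)]; (15) [IF stale(d) THEN p13(d)]. ⇒ new: ready(d), red(d), open(d), large(d), p13(d).
[2] (1) [IF large(d) and blue(d) THEN valid(d)]; (6) [IF ready(d) and active(d) THEN green(d)]. ⇒ new: valid(d), green(d).
[3] (5) [IF wooden(d) and green(d) THEN p57(d)]; (11) [IF green(d) and open(d) THEN metal(d)]. ⇒ new: p57(d), metal(d).
[4] (10) [IF metal(d) THEN cold(d)]. ⇒ new: cold(d).
[5] (2) [IF cold(d) and valid(d) THEN penguin(d)]. ⇒ new: penguin(d).
Closure: {active(d), blue(d), cold(d), flagged(d), green(d), has_feathers(d), hot(d), large(d), mammal(d), metal(d), open(d), p13(d), p57(d), penguin(d), ready(d), red(d), signed(d), small(d), stale(d), valid(d), visible(d), wooden(d)} — 22 facts.

22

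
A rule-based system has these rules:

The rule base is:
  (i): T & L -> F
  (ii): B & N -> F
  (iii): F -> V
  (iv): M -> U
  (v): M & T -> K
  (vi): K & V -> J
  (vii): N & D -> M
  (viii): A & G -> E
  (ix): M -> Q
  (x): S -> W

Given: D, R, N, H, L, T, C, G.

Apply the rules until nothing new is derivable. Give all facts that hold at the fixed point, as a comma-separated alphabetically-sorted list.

Round 1 fires (i), (vii), giving F, M.
Round 2 fires (iii), (iv), (v), (ix), giving V, U, K, Q.
Round 3 fires (vi), giving J.

C, D, F, G, H, J, K, L, M, N, Q, R, T, U, V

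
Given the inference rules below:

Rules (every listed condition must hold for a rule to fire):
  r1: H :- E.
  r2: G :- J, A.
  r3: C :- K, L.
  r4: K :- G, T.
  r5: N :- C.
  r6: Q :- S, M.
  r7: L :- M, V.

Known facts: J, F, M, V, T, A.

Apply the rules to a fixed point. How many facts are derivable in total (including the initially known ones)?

11

Round 1: r2 [G :- J, A.]; r7 [L :- M, V.]. New: G, L.
Round 2: r4 [K :- G, T.]. New: K.
Round 3: r3 [C :- K, L.]. New: C.
Round 4: r5 [N :- C.]. New: N.
Closure: {A, C, F, G, J, K, L, M, N, T, V} — 11 facts.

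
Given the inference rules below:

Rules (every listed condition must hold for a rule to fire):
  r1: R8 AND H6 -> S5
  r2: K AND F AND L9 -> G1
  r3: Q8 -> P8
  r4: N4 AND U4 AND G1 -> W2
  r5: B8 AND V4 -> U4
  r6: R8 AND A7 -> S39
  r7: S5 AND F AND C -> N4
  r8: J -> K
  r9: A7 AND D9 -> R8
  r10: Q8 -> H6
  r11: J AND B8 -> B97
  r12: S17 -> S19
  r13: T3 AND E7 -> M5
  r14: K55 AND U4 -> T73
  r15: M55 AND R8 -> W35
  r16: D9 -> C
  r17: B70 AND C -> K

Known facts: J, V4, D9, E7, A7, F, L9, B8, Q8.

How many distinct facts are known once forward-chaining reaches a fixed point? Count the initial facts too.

21

Round 1 fires r3, r5, r8, r9, r10, r11, r16, giving P8, U4, K, R8, H6, B97, C.
Round 2 fires r1, r2, r6, giving S5, G1, S39.
Round 3 fires r7, giving N4.
Round 4 fires r4, giving W2.
Closure: {A7, B8, B97, C, D9, E7, F, G1, H6, J, K, L9, N4, P8, Q8, R8, S39, S5, U4, V4, W2} — 21 facts.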